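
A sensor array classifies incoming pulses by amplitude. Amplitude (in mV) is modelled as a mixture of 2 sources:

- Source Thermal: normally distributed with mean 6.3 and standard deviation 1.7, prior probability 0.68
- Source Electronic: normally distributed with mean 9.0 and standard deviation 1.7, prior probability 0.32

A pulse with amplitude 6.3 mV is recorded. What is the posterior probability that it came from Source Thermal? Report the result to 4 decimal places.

0.8824

Posterior ∝ prior × likelihood, so P(k | x) ∝ w_k f_k(x); normalise over all components.
Component likelihoods at x = 6.3 mV:
  L_Thermal = (1/(1.7·√(2π)))·exp(−(6.3−6.3)²/(2·1.7²)) = 0.234672·exp(-0.00000) = 0.234672
  L_Electronic = (1/(1.7·√(2π)))·exp(−(6.3−9.0)²/(2·1.7²)) = 0.234672·exp(-1.26125) = 0.0664828
Unnormalised posteriors:
  w_Thermal·L_Thermal = 0.68 × 0.234672 = 0.159577
  w_Electronic·L_Electronic = 0.32 × 0.0664828 = 0.0212745
Evidence: 0.159577 + 0.0212745 = 0.180851
So the posterior for Source Thermal is 0.159577 / 0.180851 ≈ 0.8824.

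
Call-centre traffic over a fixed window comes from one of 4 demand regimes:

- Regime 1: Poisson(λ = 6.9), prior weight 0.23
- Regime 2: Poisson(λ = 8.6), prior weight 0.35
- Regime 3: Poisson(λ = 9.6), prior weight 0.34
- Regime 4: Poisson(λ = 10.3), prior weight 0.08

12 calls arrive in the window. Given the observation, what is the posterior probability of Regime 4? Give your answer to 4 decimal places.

By Bayes' theorem, P(k | x) = w_k f_k(x) / Σ_j w_j f_j(x).
Poisson probabilities:
  f_1 = e^(−6.9)·6.9^12/12! = 0.0245031
  f_2 = e^(−8.6)·8.6^12/12! = 0.0629089
  f_3 = e^(−9.6)·9.6^12/12! = 0.0866345
  f_4 = e^(−10.3)·10.3^12/12! = 0.10011
Multiply by the mixture weights:
  w_1·f_1 = 0.23 × 0.0245031 = 0.0056357
  w_2·f_2 = 0.35 × 0.0629089 = 0.0220181
  w_3·f_3 = 0.34 × 0.0866345 = 0.0294557
  w_4·f_4 = 0.08 × 0.10011 = 0.00800878
Sum: 0.0056357 + 0.0220181 + 0.0294557 + 0.00800878 = 0.0651183
So the posterior for Regime 4 is 0.00800878 / 0.0651183 ≈ 0.1230.

0.1230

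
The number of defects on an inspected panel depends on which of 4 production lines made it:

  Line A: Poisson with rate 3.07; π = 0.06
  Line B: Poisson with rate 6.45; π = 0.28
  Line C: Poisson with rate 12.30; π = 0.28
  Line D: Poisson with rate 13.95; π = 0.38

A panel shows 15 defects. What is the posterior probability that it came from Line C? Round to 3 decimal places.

P(component k | x) = w_k·f_k(x) / marginal(x), where marginal(x) = Σ_j w_j·f_j(x).
Poisson probabilities:
  p_A = 7.19933e-07
  p_B = 0.0016815
  p_C = 0.0776703
  p_D = 0.0985611
Multiply by the mixture weights:
  w_A·p_A = 0.06 × 7.19933e-07 = 4.3196e-08
  w_B·p_B = 0.28 × 0.0016815 = 0.00047082
  w_C·p_C = 0.28 × 0.0776703 = 0.0217477
  w_D·p_D = 0.38 × 0.0985611 = 0.0374532
Evidence: 4.3196e-08 + 0.00047082 + 0.0217477 + 0.0374532 = 0.0596718
Responsibility of Line C: 0.0217477 / 0.0596718 ≈ 0.364

0.364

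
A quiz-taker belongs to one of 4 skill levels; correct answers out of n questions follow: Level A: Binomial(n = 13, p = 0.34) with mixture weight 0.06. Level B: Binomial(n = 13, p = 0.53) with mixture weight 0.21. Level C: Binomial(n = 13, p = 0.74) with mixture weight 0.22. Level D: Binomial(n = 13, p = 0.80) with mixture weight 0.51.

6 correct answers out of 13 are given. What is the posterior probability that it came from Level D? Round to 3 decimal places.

0.051

The responsibility of component k is π_k f_k(x) divided by Σ_j π_j f_j(x).
Binomial probabilities:
  L_A = 0.14461
  L_B = 0.192689
  L_C = 0.0226319
  L_D = 0.00575794
Multiply by the mixture weights:
  π_A·L_A = 0.06 × 0.14461 = 0.0086766
  π_B·L_B = 0.21 × 0.192689 = 0.0404647
  π_C·L_C = 0.22 × 0.0226319 = 0.00497902
  π_D·L_D = 0.51 × 0.00575794 = 0.00293655
Sum: 0.0086766 + 0.0404647 + 0.00497902 + 0.00293655 = 0.0570569
Responsibility of Level D: 0.00293655 / 0.0570569 ≈ 0.051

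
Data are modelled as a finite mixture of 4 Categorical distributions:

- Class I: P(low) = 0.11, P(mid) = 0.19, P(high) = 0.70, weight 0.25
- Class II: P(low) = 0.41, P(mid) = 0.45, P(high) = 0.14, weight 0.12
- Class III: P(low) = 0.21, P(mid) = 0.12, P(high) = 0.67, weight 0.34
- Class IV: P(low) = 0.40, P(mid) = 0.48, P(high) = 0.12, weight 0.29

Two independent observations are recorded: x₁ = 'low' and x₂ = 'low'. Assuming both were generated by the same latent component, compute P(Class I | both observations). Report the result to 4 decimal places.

Posterior ∝ prior × likelihood, so P(k | x) ∝ π_k f_k(x); normalise over all components.
Since both observations come from the same component, the likelihood for component k is f_k(x₁)·f_k(x₂).
  L_I = [0.11] × [0.11] = 0.0121
  L_II = [0.41] × [0.41] = 0.1681
  L_III = [0.21] × [0.21] = 0.0441
  L_IV = [0.4] × [0.4] = 0.16
Prior × likelihood for each component:
  π_I·L_I = 0.25 × 0.0121 = 0.003025
  π_II·L_II = 0.12 × 0.1681 = 0.020172
  π_III·L_III = 0.34 × 0.0441 = 0.014994
  π_IV·L_IV = 0.29 × 0.16 = 0.0464
Marginal: 0.003025 + 0.020172 + 0.014994 + 0.0464 = 0.084591
P(Class I | x) = 0.003025 / 0.084591 ≈ 0.0358

0.0358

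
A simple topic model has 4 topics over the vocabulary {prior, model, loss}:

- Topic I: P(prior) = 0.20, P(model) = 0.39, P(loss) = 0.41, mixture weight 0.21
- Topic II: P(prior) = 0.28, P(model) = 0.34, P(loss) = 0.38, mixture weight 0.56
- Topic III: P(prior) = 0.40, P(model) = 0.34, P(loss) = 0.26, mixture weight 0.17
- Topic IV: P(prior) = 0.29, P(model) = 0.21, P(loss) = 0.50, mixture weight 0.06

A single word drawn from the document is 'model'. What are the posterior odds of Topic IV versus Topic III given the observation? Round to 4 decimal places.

The posterior odds equal the prior odds times the likelihood ratio: (w_i/w_j)·(f_i(x)/f_j(x)).
Categorical probabilities:
  L_I = P(model | comp) = 0.39
  L_II = P(model | comp) = 0.34
  L_III = P(model | comp) = 0.34
  L_IV = P(model | comp) = 0.21
Posterior odds = (w_IV·L_IV) / (w_III·L_III) = (0.06·0.21) / (0.17·0.34) = 0.0126 / 0.0578 ≈ 0.2180

0.2180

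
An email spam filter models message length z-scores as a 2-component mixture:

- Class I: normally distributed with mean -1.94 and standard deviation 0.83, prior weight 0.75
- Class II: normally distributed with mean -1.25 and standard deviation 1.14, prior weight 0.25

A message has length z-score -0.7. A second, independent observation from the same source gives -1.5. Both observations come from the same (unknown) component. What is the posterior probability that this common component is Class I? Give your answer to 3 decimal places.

Posterior ∝ prior × likelihood, so P(k | x) ∝ P(Z=k) f_k(x); normalise over all components.
Since both observations come from the same component, the likelihood for component k is f_k(x₁)·f_k(x₂).
  L_I = [(1/(0.83·√(2π)))·exp(−(-0.7−-1.94)²/(2·0.83²)) = 0.480653·exp(-1.11598) = 0.157459] × [0.417645] = 0.065762
  L_II = [(1/(1.14·√(2π)))·exp(−(-0.7−-1.25)²/(2·1.14²)) = 0.349949·exp(-0.11638) = 0.311502] × [0.341635] = 0.10642
Weight by the priors:
  P(Z=I)·L_I = 0.75 × 0.065762 = 0.0493215
  P(Z=II)·L_II = 0.25 × 0.10642 = 0.026605
Sum: 0.0493215 + 0.026605 = 0.0759265
Responsibility of Class I: 0.0493215 / 0.0759265 ≈ 0.650

0.650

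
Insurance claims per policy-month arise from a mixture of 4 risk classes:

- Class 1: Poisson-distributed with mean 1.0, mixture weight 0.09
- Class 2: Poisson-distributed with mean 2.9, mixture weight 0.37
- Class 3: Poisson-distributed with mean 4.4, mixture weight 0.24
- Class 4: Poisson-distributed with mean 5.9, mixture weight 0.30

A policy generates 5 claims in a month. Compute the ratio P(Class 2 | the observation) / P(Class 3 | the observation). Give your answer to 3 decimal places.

Only the two components matter; the odds are (w_i f_i(x)) / (w_j f_j(x)).
Evaluate each component's likelihood at the observed value:
  L_1 = 0.00306566
  L_2 = 0.0940491
  L_3 = 0.168728
  L_4 = 0.163208
0.0347982 / 0.0404947 ≈ 0.859

0.859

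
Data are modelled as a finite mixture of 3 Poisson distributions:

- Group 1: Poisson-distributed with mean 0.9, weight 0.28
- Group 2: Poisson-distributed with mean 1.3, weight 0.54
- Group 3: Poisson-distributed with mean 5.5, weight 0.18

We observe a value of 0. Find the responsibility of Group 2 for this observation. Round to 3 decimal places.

0.562

By Bayes' theorem, P(k | x) = π_k f_k(x) / Σ_j π_j f_j(x).
Poisson probabilities:
  L_1 = e^(−0.9)·0.9^0/0! = 0.40657
  L_2 = e^(−1.3)·1.3^0/0! = 0.272532
  L_3 = e^(−5.5)·5.5^0/0! = 0.00408677
Prior × likelihood for each component:
  π_1·L_1 = 0.28 × 0.40657 = 0.11384
  π_2·L_2 = 0.54 × 0.272532 = 0.147167
  π_3·L_3 = 0.18 × 0.00408677 = 0.000735619
Normaliser: 0.11384 + 0.147167 + 0.000735619 = 0.261742
Responsibility of Group 2: 0.147167 / 0.261742 ≈ 0.562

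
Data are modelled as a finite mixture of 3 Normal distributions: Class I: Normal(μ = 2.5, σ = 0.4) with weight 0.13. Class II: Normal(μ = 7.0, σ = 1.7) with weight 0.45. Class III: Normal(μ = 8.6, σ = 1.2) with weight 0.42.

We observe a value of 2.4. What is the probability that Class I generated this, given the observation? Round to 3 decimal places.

0.979

P(component k | x) = π_k·f_k(x) / marginal(x), where marginal(x) = Σ_j π_j·f_j(x).
Evaluate each component's likelihood at the observed value:
  p_I = 0.96667
  p_II = 0.00603327
  p_III = 5.31011e-07
Weight by the priors:
  π_I·p_I = 0.13 × 0.96667 = 0.125667
  π_II·p_II = 0.45 × 0.00603327 = 0.00271497
  π_III·p_III = 0.42 × 5.31011e-07 = 2.23025e-07
Evidence: 0.125667 + 0.00271497 + 2.23025e-07 = 0.128382
P(Class I | data) = 0.125667 / 0.128382 ≈ 0.979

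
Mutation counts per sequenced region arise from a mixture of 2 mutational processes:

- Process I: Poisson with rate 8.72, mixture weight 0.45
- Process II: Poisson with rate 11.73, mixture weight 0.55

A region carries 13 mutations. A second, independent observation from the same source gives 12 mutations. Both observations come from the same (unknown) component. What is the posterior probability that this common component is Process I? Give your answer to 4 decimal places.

0.1688

By Bayes' theorem, P(k | x) = P(Z=k) f_k(x) / Σ_j P(Z=j) f_j(x).
Since both observations come from the same component, the likelihood for component k is f_k(x₁)·f_k(x₂).
  p_I = [0.0441963] × [0.065889] = 0.00291205
  p_II = [0.102877] × [0.114016] = 0.0117296
Prior × likelihood for each component:
  P(Z=I)·p_I = 0.45 × 0.00291205 = 0.00131042
  P(Z=II)·p_II = 0.55 × 0.0117296 = 0.0064513
Normaliser: 0.00131042 + 0.0064513 = 0.00776172
So the posterior for Process I is 0.00131042 / 0.00776172 ≈ 0.1688.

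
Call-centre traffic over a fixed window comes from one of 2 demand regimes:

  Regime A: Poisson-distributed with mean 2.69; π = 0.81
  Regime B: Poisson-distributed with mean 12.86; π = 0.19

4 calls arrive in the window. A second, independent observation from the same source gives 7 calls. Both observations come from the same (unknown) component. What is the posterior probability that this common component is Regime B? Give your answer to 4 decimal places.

0.0102

The responsibility of component k is π_k f_k(x) divided by Σ_j π_j f_j(x).
Since both observations come from the same component, the likelihood for component k is f_k(x₁)·f_k(x₂).
  f_A = [e^(−2.69)·2.69^4/4! = 0.148097] × [0.0137272] = 0.00203296
  f_B = [e^(−12.86)·12.86^4/4! = 0.00296296] × [0.0300075] = 8.89109e-05
Prior × likelihood for each component:
  π_A·f_A = 0.81 × 0.00203296 = 0.0016467
  π_B·f_B = 0.19 × 8.89109e-05 = 1.68931e-05
Evidence: 0.0016467 + 1.68931e-05 = 0.00166359
So the posterior for Regime B is 1.68931e-05 / 0.00166359 ≈ 0.0102.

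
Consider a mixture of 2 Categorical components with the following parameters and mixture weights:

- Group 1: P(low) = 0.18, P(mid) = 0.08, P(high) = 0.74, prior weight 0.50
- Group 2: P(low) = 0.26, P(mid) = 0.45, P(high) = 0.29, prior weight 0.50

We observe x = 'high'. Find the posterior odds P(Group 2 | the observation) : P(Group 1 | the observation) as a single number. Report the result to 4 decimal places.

0.3919

Since P(k|x) ∝ P(Z=k) f_k(x), the posterior odds are P(Z=i) f_i(x) / (P(Z=j) f_j(x)).
Component likelihoods at x = 'high':
  L_1 = P(high | comp) = 0.74
  L_2 = P(high | comp) = 0.29
0.145 / 0.37 ≈ 0.3919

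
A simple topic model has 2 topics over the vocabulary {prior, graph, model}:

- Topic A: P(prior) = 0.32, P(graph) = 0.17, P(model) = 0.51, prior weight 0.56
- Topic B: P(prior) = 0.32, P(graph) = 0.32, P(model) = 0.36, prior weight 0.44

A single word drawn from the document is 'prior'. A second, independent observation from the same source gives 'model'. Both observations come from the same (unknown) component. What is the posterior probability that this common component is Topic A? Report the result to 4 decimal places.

0.6432

Posterior ∝ prior × likelihood, so P(k | x) ∝ P(Z=k) f_k(x); normalise over all components.
Since both observations come from the same component, the likelihood for component k is f_k(x₁)·f_k(x₂).
  f_A = [P(prior | comp) = 0.32] × [0.51] = 0.1632
  f_B = [P(prior | comp) = 0.32] × [0.36] = 0.1152
Multiply by the mixture weights:
  P(Z=A)·f_A = 0.56 × 0.1632 = 0.091392
  P(Z=B)·f_B = 0.44 × 0.1152 = 0.050688
Denominator: 0.091392 + 0.050688 = 0.14208
Responsibility of Topic A: 0.091392 / 0.14208 ≈ 0.6432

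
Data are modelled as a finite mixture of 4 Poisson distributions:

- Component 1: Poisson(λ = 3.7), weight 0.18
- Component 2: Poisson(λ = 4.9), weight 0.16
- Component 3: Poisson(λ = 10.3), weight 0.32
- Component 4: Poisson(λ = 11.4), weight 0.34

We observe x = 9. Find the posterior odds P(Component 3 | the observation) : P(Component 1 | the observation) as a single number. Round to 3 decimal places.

Posterior odds = (P(Z=i) f_i(x)) / (P(Z=j) f_j(x)); the normalising sum cancels.
Evaluate each component's likelihood at the observed value:
  p_1 = e^(−3.7)·3.7^9/9! = 0.00885448
  p_2 = e^(−4.9)·4.9^9/9! = 0.0334163
  p_3 = e^(−10.3)·10.3^9/9! = 0.120931
  p_4 = e^(−11.4)·11.4^9/9! = 0.100328
0.038698 / 0.00159381 ≈ 24.280

24.280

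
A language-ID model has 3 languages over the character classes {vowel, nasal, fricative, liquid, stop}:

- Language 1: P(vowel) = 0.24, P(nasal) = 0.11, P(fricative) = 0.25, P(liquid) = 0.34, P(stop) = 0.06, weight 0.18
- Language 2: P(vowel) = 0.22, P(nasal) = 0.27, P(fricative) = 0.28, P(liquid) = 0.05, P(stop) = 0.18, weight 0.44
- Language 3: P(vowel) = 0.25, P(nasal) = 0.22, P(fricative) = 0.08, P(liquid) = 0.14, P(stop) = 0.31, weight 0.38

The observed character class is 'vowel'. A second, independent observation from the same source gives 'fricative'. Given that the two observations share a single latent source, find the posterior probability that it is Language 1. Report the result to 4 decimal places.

The responsibility of component k is w_k f_k(x) divided by Σ_j w_j f_j(x).
Since both observations come from the same component, the likelihood for component k is f_k(x₁)·f_k(x₂).
  p_1 = [P(vowel | comp) = 0.24] × [0.25] = 0.06
  p_2 = [P(vowel | comp) = 0.22] × [0.28] = 0.0616
  p_3 = [P(vowel | comp) = 0.25] × [0.08] = 0.02
Multiply by the mixture weights:
  w_1·p_1 = 0.18 × 0.06 = 0.0108
  w_2·p_2 = 0.44 × 0.0616 = 0.027104
  w_3·p_3 = 0.38 × 0.02 = 0.0076
Denominator: 0.0108 + 0.027104 + 0.0076 = 0.045504
Responsibility of Language 1: 0.0108 / 0.045504 ≈ 0.2373

0.2373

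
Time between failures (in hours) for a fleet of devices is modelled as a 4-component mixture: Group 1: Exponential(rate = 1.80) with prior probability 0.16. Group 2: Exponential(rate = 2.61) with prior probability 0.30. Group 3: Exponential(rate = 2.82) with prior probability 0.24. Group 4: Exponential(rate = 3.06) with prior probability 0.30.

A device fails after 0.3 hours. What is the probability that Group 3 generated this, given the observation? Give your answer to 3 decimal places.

0.246

The responsibility of component k is w_k f_k(x) divided by Σ_j w_j f_j(x).
Component likelihoods at x = 0.3 hours:
  f_1 = 1.80·e^(−1.80·0.3) = 1.80·e^(−0.5400) = 1.04895
  f_2 = 2.61·e^(−2.61·0.3) = 2.61·e^(−0.7830) = 1.19286
  f_3 = 2.82·e^(−2.82·0.3) = 2.82·e^(−0.8460) = 1.21014
  f_4 = 3.06·e^(−3.06·0.3) = 3.06·e^(−0.9180) = 1.22191
Prior × likelihood for each component:
  w_1·f_1 = 0.16 × 1.04895 = 0.167831
  w_2·f_2 = 0.30 × 1.19286 = 0.357857
  w_3·f_3 = 0.24 × 1.21014 = 0.290434
  w_4·f_4 = 0.30 × 1.22191 = 0.366573
Sum: 0.167831 + 0.357857 + 0.290434 + 0.366573 = 1.18269
So the posterior for Group 3 is 0.290434 / 1.18269 ≈ 0.246.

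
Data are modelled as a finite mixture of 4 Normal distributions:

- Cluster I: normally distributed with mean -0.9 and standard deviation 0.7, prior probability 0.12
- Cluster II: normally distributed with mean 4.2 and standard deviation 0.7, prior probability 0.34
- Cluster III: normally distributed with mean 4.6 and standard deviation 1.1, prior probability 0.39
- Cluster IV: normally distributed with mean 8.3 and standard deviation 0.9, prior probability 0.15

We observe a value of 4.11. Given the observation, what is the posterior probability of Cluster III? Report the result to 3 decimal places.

0.400

Posterior ∝ prior × likelihood, so P(k | x) ∝ π_k f_k(x); normalise over all components.
Component likelihoods at x = 4.11:
  p_I = (1/(0.7·√(2π)))·exp(−(4.11−-0.9)²/(2·0.7²)) = 0.569918·exp(-25.61235) = 4.29053e-12
  p_II = (1/(0.7·√(2π)))·exp(−(4.11−4.2)²/(2·0.7²)) = 0.569918·exp(-0.00827) = 0.565226
  p_III = (1/(1.1·√(2π)))·exp(−(4.11−4.6)²/(2·1.1²)) = 0.362675·exp(-0.09921) = 0.328419
  p_IV = (1/(0.9·√(2π)))·exp(−(4.11−8.3)²/(2·0.9²)) = 0.443269·exp(-10.83710) = 8.71315e-06
Prior × likelihood for each component:
  π_I·p_I = 0.12 × 4.29053e-12 = 5.14864e-13
  π_II·p_II = 0.34 × 0.565226 = 0.192177
  π_III·p_III = 0.39 × 0.328419 = 0.128084
  π_IV·p_IV = 0.15 × 8.71315e-06 = 1.30697e-06
Marginal: 5.14864e-13 + 0.192177 + 0.128084 + 1.30697e-06 = 0.320262
Responsibility of Cluster III: 0.128084 / 0.320262 ≈ 0.400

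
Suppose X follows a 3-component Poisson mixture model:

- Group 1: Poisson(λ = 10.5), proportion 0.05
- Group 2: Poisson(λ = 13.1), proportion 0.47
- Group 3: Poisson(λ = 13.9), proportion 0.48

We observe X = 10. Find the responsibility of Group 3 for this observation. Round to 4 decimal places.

Posterior ∝ prior × likelihood, so P(k | x) ∝ π_k f_k(x); normalise over all components.
Component likelihoods at x = 10:
  f_1 = 0.123606
  f_2 = 0.0838865
  f_3 = 0.0681854
Prior × likelihood for each component:
  π_1·f_1 = 0.05 × 0.123606 = 0.00618028
  π_2·f_2 = 0.47 × 0.0838865 = 0.0394267
  π_3·f_3 = 0.48 × 0.0681854 = 0.032729
Normaliser: 0.00618028 + 0.0394267 + 0.032729 = 0.078336
So the posterior for Group 3 is 0.032729 / 0.078336 ≈ 0.4178.

0.4178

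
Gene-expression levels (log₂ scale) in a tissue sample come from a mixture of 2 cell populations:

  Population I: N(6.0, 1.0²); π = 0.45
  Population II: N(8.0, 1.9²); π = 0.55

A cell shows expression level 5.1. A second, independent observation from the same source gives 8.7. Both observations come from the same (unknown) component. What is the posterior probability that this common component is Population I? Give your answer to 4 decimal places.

0.1500

The responsibility of component k is π_k f_k(x) divided by Σ_j π_j f_j(x).
Since both observations come from the same component, the likelihood for component k is f_k(x₁)·f_k(x₂).
  p_I = [(1/(1.0·√(2π)))·exp(−(5.1−6.0)²/(2·1.0²)) = 0.398942·exp(-0.40500) = 0.266085] × [0.0104209] = 0.00277286
  p_II = [(1/(1.9·√(2π)))·exp(−(5.1−8.0)²/(2·1.9²)) = 0.209970·exp(-1.16482) = 0.0655061] × [0.196192] = 0.0128518
Weight by the priors:
  π_I·p_I = 0.45 × 0.00277286 = 0.00124779
  π_II·p_II = 0.55 × 0.0128518 = 0.00706849
Evidence: 0.00124779 + 0.00706849 = 0.00831627
P(Population I | x₁, x₂) = 0.00124779 / 0.00831627 ≈ 0.1500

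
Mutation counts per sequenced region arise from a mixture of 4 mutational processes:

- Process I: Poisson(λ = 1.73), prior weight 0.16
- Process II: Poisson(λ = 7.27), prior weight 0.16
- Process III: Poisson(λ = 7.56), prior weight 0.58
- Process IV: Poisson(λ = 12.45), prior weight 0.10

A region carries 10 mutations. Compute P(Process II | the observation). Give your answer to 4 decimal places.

The responsibility of component k is w_k f_k(x) divided by Σ_j w_j f_j(x).
Evaluate each component's likelihood at the observed value:
  p_I = e^(−1.73)·1.73^10/10! = 1.17319e-05
  p_II = e^(−7.27)·7.27^10/10! = 0.0791152
  p_III = e^(−7.56)·7.56^10/10! = 0.0875364
  p_IV = e^(−12.45)·12.45^10/10! = 0.0965971
Prior × likelihood for each component:
  w_I·p_I = 0.16 × 1.17319e-05 = 1.8771e-06
  w_II·p_II = 0.16 × 0.0791152 = 0.0126584
  w_III·p_III = 0.58 × 0.0875364 = 0.0507711
  w_IV·p_IV = 0.10 × 0.0965971 = 0.00965971
Sum: 1.8771e-06 + 0.0126584 + 0.0507711 + 0.00965971 = 0.0730911
So the posterior for Process II is 0.0126584 / 0.0730911 ≈ 0.1732.

0.1732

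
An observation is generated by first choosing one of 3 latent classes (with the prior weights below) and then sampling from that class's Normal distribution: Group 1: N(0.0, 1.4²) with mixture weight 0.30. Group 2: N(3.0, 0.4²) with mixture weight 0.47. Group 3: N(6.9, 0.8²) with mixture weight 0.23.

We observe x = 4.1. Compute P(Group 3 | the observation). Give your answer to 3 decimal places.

Apply Bayes' rule: the posterior for each component is proportional to its prior times its likelihood at x.
Normal densities:
  f_1 = 0.00391212
  f_2 = 0.0227339
  f_3 = 0.00109085
Weight by the priors:
  π_1·f_1 = 0.30 × 0.00391212 = 0.00117364
  π_2·f_2 = 0.47 × 0.0227339 = 0.0106849
  π_3·f_3 = 0.23 × 0.00109085 = 0.000250896
Marginal: 0.00117364 + 0.0106849 + 0.000250896 = 0.0121095
P(Group 3 | 4.1) ≈ 0.021

0.021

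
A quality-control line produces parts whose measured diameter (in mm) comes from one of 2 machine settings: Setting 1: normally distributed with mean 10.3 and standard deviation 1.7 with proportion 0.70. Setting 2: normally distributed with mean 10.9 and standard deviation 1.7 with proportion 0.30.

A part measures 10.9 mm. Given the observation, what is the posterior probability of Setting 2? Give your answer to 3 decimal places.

0.313

The responsibility of component k is P(Z=k) f_k(x) divided by Σ_j P(Z=j) f_j(x).
Evaluate each component's likelihood at the observed value:
  f_1 = (1/(1.7·√(2π)))·exp(−(10.9−10.3)²/(2·1.7²)) = 0.234672·exp(-0.06228) = 0.220502
  f_2 = (1/(1.7·√(2π)))·exp(−(10.9−10.9)²/(2·1.7²)) = 0.234672·exp(-0.00000) = 0.234672
Unnormalised posteriors:
  P(Z=1)·f_1 = 0.70 × 0.220502 = 0.154351
  P(Z=2)·f_2 = 0.30 × 0.234672 = 0.0704016
Denominator: 0.154351 + 0.0704016 = 0.224753
P(Setting 2 | x) = 0.0704016 / 0.224753 ≈ 0.313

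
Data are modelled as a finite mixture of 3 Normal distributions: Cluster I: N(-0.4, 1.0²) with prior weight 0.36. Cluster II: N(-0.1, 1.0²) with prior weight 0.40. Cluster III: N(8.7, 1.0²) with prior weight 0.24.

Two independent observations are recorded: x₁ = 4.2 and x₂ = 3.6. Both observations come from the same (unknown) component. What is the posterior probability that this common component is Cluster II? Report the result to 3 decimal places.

0.930

Apply Bayes' rule: the posterior for each component is proportional to its prior times its likelihood at x.
Since both observations come from the same component, the likelihood for component k is f_k(x₁)·f_k(x₂).
  L_I = [1.01409e-05] × [0.00013383] = 1.35715e-09
  L_II = [3.85352e-05] × [0.00042478] = 1.6369e-08
  L_III = [1.59837e-05] × [8.97244e-07] = 1.43413e-11
Unnormalised posteriors:
  π_I·L_I = 0.36 × 1.35715e-09 = 4.88575e-10
  π_II·L_II = 0.40 × 1.6369e-08 = 6.5476e-09
  π_III·L_III = 0.24 × 1.43413e-11 = 3.44191e-12
Sum: 4.88575e-10 + 6.5476e-09 + 3.44191e-12 = 7.03961e-09
P(Cluster II | x₁,x₂) ≈ 0.930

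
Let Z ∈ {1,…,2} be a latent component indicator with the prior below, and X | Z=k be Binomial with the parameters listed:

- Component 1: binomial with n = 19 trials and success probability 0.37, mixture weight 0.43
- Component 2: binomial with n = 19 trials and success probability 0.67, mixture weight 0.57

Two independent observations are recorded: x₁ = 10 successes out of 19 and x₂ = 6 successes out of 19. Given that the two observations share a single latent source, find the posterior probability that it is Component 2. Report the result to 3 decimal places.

By Bayes' theorem, P(k | x) = π_k f_k(x) / Σ_j π_j f_j(x).
Since both observations come from the same component, the likelihood for component k is f_k(x₁)·f_k(x₂).
  L_1 = [0.0694466] × [0.171443] = 0.0119061
  L_2 = [0.0781523] × [0.00135086] = 0.000105573
Weight by the priors:
  π_1·L_1 = 0.43 × 0.0119061 = 0.00511963
  π_2·L_2 = 0.57 × 0.000105573 = 6.01768e-05
Marginal: 0.00511963 + 6.01768e-05 = 0.00517981
So the posterior for Component 2 is 6.01768e-05 / 0.00517981 ≈ 0.012.

0.012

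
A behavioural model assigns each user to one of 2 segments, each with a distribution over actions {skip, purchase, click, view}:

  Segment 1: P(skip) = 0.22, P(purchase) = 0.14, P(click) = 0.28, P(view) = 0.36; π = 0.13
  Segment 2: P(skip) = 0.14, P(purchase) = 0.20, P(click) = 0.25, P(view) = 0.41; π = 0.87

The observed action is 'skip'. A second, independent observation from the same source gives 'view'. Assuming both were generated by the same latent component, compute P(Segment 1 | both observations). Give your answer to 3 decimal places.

0.171

Apply Bayes' rule: the posterior for each component is proportional to its prior times its likelihood at x.
Since both observations come from the same component, the likelihood for component k is f_k(x₁)·f_k(x₂).
  L_1 = [0.22] × [0.36] = 0.0792
  L_2 = [0.14] × [0.41] = 0.0574
Weight by the priors:
  P(Z=1)·L_1 = 0.13 × 0.0792 = 0.010296
  P(Z=2)·L_2 = 0.87 × 0.0574 = 0.049938
Normaliser: 0.010296 + 0.049938 = 0.060234
P(Segment 1 | x₁,x₂) = 0.010296 / 0.060234 ≈ 0.171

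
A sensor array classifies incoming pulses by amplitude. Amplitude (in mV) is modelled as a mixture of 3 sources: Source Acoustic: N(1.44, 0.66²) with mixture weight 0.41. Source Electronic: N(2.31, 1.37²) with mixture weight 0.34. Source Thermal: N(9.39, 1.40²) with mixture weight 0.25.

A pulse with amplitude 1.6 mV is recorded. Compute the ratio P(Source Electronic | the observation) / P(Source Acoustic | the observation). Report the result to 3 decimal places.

Since P(k|x) ∝ π_k f_k(x), the posterior odds are π_i f_i(x) / (π_j f_j(x)).
Evaluate each component's likelihood at the observed value:
  L_Acoustic = (1/(0.66·√(2π)))·exp(−(1.6−1.44)²/(2·0.66²)) = 0.604458·exp(-0.02938) = 0.586955
  L_Electronic = (1/(1.37·√(2π)))·exp(−(1.6−2.31)²/(2·1.37²)) = 0.291199·exp(-0.13429) = 0.254606
  L_Thermal = (1/(1.40·√(2π)))·exp(−(1.6−9.39)²/(2·1.40²)) = 0.284959·exp(-15.48064) = 5.39047e-08
0.0865659 / 0.240651 ≈ 0.360

0.360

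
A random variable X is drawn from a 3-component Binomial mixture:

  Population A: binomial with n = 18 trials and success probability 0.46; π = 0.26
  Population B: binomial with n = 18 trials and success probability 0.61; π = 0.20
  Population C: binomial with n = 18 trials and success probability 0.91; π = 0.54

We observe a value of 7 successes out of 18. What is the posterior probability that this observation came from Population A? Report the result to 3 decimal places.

By Bayes' theorem, P(k | x) = π_k f_k(x) / Σ_j π_j f_j(x).
Binomial probabilities:
  f_A = 0.157903
  f_B = 0.0317522
  f_C = 5.16074e-08
Multiply by the mixture weights:
  π_A·f_A = 0.26 × 0.157903 = 0.0410548
  π_B·f_B = 0.20 × 0.0317522 = 0.00635045
  π_C·f_C = 0.54 × 5.16074e-08 = 2.7868e-08
Denominator: 0.0410548 + 0.00635045 + 2.7868e-08 = 0.0474053
So the posterior for Population A is 0.0410548 / 0.0474053 ≈ 0.866.

0.866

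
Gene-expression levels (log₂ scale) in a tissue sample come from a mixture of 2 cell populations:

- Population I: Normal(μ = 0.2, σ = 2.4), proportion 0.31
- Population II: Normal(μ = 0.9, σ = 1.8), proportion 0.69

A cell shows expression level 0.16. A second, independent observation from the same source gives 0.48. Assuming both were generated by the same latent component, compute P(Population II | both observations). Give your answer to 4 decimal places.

0.7809

Posterior ∝ prior × likelihood, so P(k | x) ∝ π_k f_k(x); normalise over all components.
Since both observations come from the same component, the likelihood for component k is f_k(x₁)·f_k(x₂).
  p_I = [0.166203] × [0.165099] = 0.0274398
  p_II = [0.203675] × [0.215683] = 0.0439291
Unnormalised posteriors:
  π_I·p_I = 0.31 × 0.0274398 = 0.00850635
  π_II·p_II = 0.69 × 0.0439291 = 0.0303111
Evidence: 0.00850635 + 0.0303111 = 0.0388174
P(Population II | x₁, x₂) = 0.0303111 / 0.0388174 ≈ 0.7809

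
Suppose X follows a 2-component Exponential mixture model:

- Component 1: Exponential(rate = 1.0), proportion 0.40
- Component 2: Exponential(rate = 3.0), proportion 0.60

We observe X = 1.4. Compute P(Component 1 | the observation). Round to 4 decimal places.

P(component k | x) = π_k·f_k(x) / marginal(x), where marginal(x) = Σ_j π_j·f_j(x).
Component likelihoods at x = 1.4:
  f_1 = 1.0·e^(−1.0·1.4) = 1.0·e^(−1.4000) = 0.246597
  f_2 = 3.0·e^(−3.0·1.4) = 3.0·e^(−4.2000) = 0.0449867
Prior × likelihood for each component:
  π_1·f_1 = 0.40 × 0.246597 = 0.0986388
  π_2·f_2 = 0.60 × 0.0449867 = 0.026992
Normaliser: 0.0986388 + 0.026992 = 0.125631
Responsibility of Component 1: 0.0986388 / 0.125631 ≈ 0.7851

0.7851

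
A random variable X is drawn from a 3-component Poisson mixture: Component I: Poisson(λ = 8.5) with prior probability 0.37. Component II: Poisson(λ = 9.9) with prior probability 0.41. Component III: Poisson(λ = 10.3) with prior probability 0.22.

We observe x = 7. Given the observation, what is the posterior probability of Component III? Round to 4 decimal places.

The responsibility of component k is π_k f_k(x) divided by Σ_j π_j f_j(x).
Component likelihoods at x = 7:
  p_I = e^(−8.5)·8.5^7/7! = 0.129419
  p_II = e^(−9.9)·9.9^7/7! = 0.0927898
  p_III = e^(−10.3)·10.3^7/7! = 0.0820724
Weight by the priors:
  π_I·p_I = 0.37 × 0.129419 = 0.0478851
  π_II·p_II = 0.41 × 0.0927898 = 0.0380438
  π_III·p_III = 0.22 × 0.0820724 = 0.0180559
Marginal: 0.0478851 + 0.0380438 + 0.0180559 = 0.103985
P(Component III | the observation) = 0.0180559 / 0.103985 ≈ 0.1736

0.1736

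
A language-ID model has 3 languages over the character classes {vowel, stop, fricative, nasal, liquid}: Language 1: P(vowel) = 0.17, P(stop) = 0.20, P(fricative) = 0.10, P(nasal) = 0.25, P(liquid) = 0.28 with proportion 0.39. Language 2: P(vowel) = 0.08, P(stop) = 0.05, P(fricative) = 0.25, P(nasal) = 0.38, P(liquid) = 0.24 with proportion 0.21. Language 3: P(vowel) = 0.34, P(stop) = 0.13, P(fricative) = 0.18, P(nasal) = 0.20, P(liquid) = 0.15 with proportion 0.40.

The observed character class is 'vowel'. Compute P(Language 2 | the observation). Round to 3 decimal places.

0.077

By Bayes' theorem, P(k | x) = π_k f_k(x) / Σ_j π_j f_j(x).
Evaluate each component's likelihood at the observed value:
  f_1 = 0.17
  f_2 = 0.08
  f_3 = 0.34
Multiply by the mixture weights:
  π_1·f_1 = 0.39 × 0.17 = 0.0663
  π_2·f_2 = 0.21 × 0.08 = 0.0168
  π_3·f_3 = 0.40 × 0.34 = 0.136
Marginal: 0.0663 + 0.0168 + 0.136 = 0.2191
P(Language 2 | data) ≈ 0.077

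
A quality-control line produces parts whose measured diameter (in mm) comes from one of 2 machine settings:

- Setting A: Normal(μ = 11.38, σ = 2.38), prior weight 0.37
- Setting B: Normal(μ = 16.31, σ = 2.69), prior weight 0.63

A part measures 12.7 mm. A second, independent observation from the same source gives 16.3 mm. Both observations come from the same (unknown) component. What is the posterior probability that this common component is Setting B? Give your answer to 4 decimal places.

Posterior ∝ prior × likelihood, so P(k | x) ∝ w_k f_k(x); normalise over all components.
Since both observations come from the same component, the likelihood for component k is f_k(x₁)·f_k(x₂).
  p_A = [(1/(2.38·√(2π)))·exp(−(12.7−11.38)²/(2·2.38²)) = 0.167623·exp(-0.15380) = 0.143727] × [0.0197866] = 0.00284386
  p_B = [(1/(2.69·√(2π)))·exp(−(12.7−16.31)²/(2·2.69²)) = 0.148306·exp(-0.90049) = 0.0602669] × [0.148305] = 0.00893787
Prior × likelihood for each component:
  w_A·p_A = 0.37 × 0.00284386 = 0.00105223
  w_B·p_B = 0.63 × 0.00893787 = 0.00563086
Denominator: 0.00105223 + 0.00563086 = 0.00668308
Responsibility of Setting B: 0.00563086 / 0.00668308 ≈ 0.8426

0.8426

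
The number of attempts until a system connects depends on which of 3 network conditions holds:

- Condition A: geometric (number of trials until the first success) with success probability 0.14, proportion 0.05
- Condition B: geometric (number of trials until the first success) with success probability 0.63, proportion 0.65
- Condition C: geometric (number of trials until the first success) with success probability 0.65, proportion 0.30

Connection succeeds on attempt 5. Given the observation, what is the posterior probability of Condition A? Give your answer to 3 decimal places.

0.265

The responsibility of component k is w_k f_k(x) divided by Σ_j w_j f_j(x).
Geometric probabilities:
  p_A = 0.0765811
  p_B = 0.0118072
  p_C = 0.00975406
Weight by the priors:
  w_A·p_A = 0.05 × 0.0765811 = 0.00382906
  w_B·p_B = 0.65 × 0.0118072 = 0.00767469
  w_C·p_C = 0.30 × 0.00975406 = 0.00292622
Denominator: 0.00382906 + 0.00767469 + 0.00292622 = 0.01443
P(Condition A | x) = 0.00382906 / 0.01443 ≈ 0.265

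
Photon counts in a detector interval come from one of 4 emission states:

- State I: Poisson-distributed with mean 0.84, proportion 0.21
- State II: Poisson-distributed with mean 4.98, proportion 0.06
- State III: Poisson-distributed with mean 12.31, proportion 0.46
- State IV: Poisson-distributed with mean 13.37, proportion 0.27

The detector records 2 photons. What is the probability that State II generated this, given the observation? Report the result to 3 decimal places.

0.137

By Bayes' theorem, P(k | x) = π_k f_k(x) / Σ_j π_j f_j(x).
Component likelihoods at x = 2 photons:
  f_I = 0.152307
  f_II = 0.0852398
  f_III = 0.000341445
  f_IV = 0.000139545
Prior × likelihood for each component:
  π_I·f_I = 0.21 × 0.152307 = 0.0319846
  π_II·f_II = 0.06 × 0.0852398 = 0.00511439
  π_III·f_III = 0.46 × 0.000341445 = 0.000157065
  π_IV·f_IV = 0.27 × 0.000139545 = 3.76773e-05
Normaliser: 0.0319846 + 0.00511439 + 0.000157065 + 3.76773e-05 = 0.0372937
P(State II | 2 photons) ≈ 0.137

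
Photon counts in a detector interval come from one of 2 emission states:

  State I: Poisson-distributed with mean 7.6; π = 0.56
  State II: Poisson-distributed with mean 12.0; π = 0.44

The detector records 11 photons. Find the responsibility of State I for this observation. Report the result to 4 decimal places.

0.4054

Posterior ∝ prior × likelihood, so P(k | x) ∝ π_k f_k(x); normalise over all components.
Evaluate each component's likelihood at the observed value:
  p_I = e^(−7.6)·7.6^11/11! = 0.061257
  p_II = e^(−12.0)·12.0^11/11! = 0.114368
Prior × likelihood for each component:
  π_I·p_I = 0.56 × 0.061257 = 0.0343039
  π_II·p_II = 0.44 × 0.114368 = 0.0503219
Normaliser: 0.0343039 + 0.0503219 = 0.0846258
So the posterior for State I is 0.0343039 / 0.0846258 ≈ 0.4054.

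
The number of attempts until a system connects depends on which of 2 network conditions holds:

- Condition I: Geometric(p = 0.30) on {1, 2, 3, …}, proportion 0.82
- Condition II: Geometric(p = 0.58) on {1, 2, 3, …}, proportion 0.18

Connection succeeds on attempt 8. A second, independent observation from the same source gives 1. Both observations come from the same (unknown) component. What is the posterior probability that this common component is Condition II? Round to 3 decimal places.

0.022

P(component k | x) = P(Z=k)·f_k(x) / marginal(x), where marginal(x) = Σ_j P(Z=j)·f_j(x).
Since both observations come from the same component, the likelihood for component k is f_k(x₁)·f_k(x₂).
  p_I = [0.0247063] × [0.3] = 0.00741189
  p_II = [0.00133713] × [0.58] = 0.000775534
Multiply by the mixture weights:
  P(Z=I)·p_I = 0.82 × 0.00741189 = 0.00607775
  P(Z=II)·p_II = 0.18 × 0.000775534 = 0.000139596
Sum: 0.00607775 + 0.000139596 = 0.00621734
P(Condition II | data) = 0.000139596 / 0.00621734 ≈ 0.022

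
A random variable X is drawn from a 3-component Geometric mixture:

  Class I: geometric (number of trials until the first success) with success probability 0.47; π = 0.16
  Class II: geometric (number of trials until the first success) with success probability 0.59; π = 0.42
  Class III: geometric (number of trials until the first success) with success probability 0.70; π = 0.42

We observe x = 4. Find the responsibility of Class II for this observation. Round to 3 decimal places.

0.472

Apply Bayes' rule: the posterior for each component is proportional to its prior times its likelihood at x.
Evaluate each component's likelihood at the observed value:
  p_I = 0.47·(1−0.47)^3 = 0.47·0.148877 = 0.0699722
  p_II = 0.59·(1−0.59)^3 = 0.59·0.068921 = 0.0406634
  p_III = 0.70·(1−0.70)^3 = 0.70·0.027 = 0.0189
Unnormalised posteriors:
  π_I·p_I = 0.16 × 0.0699722 = 0.0111956
  π_II·p_II = 0.42 × 0.0406634 = 0.0170786
  π_III·p_III = 0.42 × 0.0189 = 0.007938
Denominator: 0.0111956 + 0.0170786 + 0.007938 = 0.0362122
Responsibility of Class II: 0.0170786 / 0.0362122 ≈ 0.472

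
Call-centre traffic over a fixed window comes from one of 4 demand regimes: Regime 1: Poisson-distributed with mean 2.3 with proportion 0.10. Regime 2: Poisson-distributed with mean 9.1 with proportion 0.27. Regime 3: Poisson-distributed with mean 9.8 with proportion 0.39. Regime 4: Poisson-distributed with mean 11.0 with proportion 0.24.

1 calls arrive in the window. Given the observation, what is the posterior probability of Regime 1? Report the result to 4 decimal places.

Apply Bayes' rule: the posterior for each component is proportional to its prior times its likelihood at x.
Evaluate each component's likelihood at the observed value:
  f_1 = e^(−2.3)·2.3^1/1! = 0.230595
  f_2 = e^(−9.1)·9.1^1/1! = 0.00101616
  f_3 = e^(−9.8)·9.8^1/1! = 0.000543426
  f_4 = e^(−11.0)·11.0^1/1! = 0.000183719
Unnormalised posteriors:
  P(Z=1)·f_1 = 0.10 × 0.230595 = 0.0230595
  P(Z=2)·f_2 = 0.27 × 0.00101616 = 0.000274363
  P(Z=3)·f_3 = 0.39 × 0.000543426 = 0.000211936
  P(Z=4)·f_4 = 0.24 × 0.000183719 = 4.40925e-05
Evidence: 0.0230595 + 0.000274363 + 0.000211936 + 4.40925e-05 = 0.0235899
P(Regime 1 | 1 calls) = 0.0230595 / 0.0235899 ≈ 0.9775

0.9775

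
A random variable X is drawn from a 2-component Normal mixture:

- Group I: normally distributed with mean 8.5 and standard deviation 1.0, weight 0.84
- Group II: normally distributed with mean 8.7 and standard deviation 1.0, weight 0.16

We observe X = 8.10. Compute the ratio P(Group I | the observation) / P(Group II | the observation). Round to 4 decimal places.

Since P(k|x) ∝ w_k f_k(x), the posterior odds are w_i f_i(x) / (w_j f_j(x)).
Component likelihoods at x = 8.10:
  p_I = (1/(1.0·√(2π)))·exp(−(8.10−8.5)²/(2·1.0²)) = 0.398942·exp(-0.08000) = 0.36827
  p_II = (1/(1.0·√(2π)))·exp(−(8.10−8.7)²/(2·1.0²)) = 0.398942·exp(-0.18000) = 0.333225
Odds = (0.84/0.16) × (0.36827/0.333225) = 5.25 × 1.10517 ≈ 5.8021

5.8021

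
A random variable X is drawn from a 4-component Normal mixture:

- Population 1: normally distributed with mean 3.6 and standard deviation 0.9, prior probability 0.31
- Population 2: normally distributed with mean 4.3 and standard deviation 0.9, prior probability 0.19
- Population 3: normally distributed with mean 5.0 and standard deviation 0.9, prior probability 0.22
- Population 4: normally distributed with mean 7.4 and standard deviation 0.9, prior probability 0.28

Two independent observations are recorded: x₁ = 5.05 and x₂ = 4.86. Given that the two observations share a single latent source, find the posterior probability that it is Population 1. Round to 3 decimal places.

Posterior ∝ prior × likelihood, so P(k | x) ∝ π_k f_k(x); normalise over all components.
Since both observations come from the same component, the likelihood for component k is f_k(x₁)·f_k(x₂).
  L_1 = [(1/(0.9·√(2π)))·exp(−(5.05−3.6)²/(2·0.9²)) = 0.443269·exp(-1.29784) = 0.121066] × [0.166364] = 0.020141
  L_2 = [(1/(0.9·√(2π)))·exp(−(5.05−4.3)²/(2·0.9²)) = 0.443269·exp(-0.34722) = 0.313235] × [0.365255] = 0.114411
  L_3 = [(1/(0.9·√(2π)))·exp(−(5.05−5.0)²/(2·0.9²)) = 0.443269·exp(-0.00154) = 0.442586] × [0.437939] = 0.193825
  L_4 = [(1/(0.9·√(2π)))·exp(−(5.05−7.4)²/(2·0.9²)) = 0.443269·exp(-3.40895) = 0.0146615] × [0.00826234] = 0.000121139
Multiply by the mixture weights:
  π_1·L_1 = 0.31 × 0.020141 = 0.00624372
  π_2·L_2 = 0.19 × 0.114411 = 0.0217381
  π_3·L_3 = 0.22 × 0.193825 = 0.0426416
  π_4·L_4 = 0.28 × 0.000121139 = 3.39188e-05
Normaliser: 0.00624372 + 0.0217381 + 0.0426416 + 3.39188e-05 = 0.0706573
P(Population 1 | x₁, x₂) ≈ 0.088

0.088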